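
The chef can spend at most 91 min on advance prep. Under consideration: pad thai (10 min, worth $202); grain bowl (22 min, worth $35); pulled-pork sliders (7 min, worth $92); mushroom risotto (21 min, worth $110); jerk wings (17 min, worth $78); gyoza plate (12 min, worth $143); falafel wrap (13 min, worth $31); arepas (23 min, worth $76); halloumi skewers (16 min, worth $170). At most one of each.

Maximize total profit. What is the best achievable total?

795

Best packing: pad thai + pulled-pork sliders + mushroom risotto + jerk wings + gyoza plate + halloumi skewers — 83 min, 795 total.
The closest alternative, pad thai + pulled-pork sliders + mushroom risotto + gyoza plate + arepas + halloumi skewers, reaches only 793.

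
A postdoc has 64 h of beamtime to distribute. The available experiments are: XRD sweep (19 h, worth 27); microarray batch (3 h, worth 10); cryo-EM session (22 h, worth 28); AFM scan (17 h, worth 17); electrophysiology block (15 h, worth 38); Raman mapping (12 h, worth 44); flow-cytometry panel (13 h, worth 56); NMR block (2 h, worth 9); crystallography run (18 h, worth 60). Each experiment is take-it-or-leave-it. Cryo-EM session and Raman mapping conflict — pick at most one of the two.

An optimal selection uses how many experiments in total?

6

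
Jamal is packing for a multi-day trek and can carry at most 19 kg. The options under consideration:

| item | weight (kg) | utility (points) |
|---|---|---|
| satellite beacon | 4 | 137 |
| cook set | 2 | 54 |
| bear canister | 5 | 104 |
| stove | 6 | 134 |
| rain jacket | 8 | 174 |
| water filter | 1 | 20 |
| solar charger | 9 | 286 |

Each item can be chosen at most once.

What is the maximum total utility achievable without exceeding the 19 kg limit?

Greedy by ratio would take satellite beacon + cook set + water filter + solar charger: 16 kg used, total 497.
The 3 kg tied up in cook set and water filter is better spent on stove — total rises to 557 (19 kg).

557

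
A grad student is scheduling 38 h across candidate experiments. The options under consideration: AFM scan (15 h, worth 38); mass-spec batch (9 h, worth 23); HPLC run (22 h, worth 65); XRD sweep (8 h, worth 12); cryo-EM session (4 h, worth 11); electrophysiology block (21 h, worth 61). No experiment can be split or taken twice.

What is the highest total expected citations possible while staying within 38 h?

103

Density check — HPLC run 2.95, electrophysiology block 2.90, cryo-EM session 2.75 are the best per h.
Taking the top-ratio experiments first gives mass-spec batch + HPLC run + cryo-EM session for 99 (35 h).
Replace mass-spec batch and cryo-EM session with AFM scan: the trade gains 4 net, giving 103 at 37 h.
The closest alternative, mass-spec batch + HPLC run + cryo-EM session, reaches only 99.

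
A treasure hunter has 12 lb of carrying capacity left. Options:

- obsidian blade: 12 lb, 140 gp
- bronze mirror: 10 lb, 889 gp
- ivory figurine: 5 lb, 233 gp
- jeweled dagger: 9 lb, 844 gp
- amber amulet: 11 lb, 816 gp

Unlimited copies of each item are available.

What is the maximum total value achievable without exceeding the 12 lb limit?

889

Greedy by ratio would take jeweled dagger: 9 lb used, total 844.
The 9 lb tied up in jeweled dagger is better spent on bronze mirror — total rises to 889 (10 lb).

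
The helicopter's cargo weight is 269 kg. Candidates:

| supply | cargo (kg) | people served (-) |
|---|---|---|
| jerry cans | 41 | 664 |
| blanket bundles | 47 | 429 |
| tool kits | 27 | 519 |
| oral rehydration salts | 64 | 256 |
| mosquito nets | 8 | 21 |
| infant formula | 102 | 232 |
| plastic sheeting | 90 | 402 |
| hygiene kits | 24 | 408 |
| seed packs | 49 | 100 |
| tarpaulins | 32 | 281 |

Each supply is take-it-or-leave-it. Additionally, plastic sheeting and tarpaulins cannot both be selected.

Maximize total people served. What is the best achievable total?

Best packing: jerry cans + blanket bundles + tool kits + oral rehydration salts + mosquito nets + hygiene kits + tarpaulins — 243 kg, 2578 total.
Runner-up jerry cans + blanket bundles + tool kits + oral rehydration salts + hygiene kits + tarpaulins tops out at 2557.

2578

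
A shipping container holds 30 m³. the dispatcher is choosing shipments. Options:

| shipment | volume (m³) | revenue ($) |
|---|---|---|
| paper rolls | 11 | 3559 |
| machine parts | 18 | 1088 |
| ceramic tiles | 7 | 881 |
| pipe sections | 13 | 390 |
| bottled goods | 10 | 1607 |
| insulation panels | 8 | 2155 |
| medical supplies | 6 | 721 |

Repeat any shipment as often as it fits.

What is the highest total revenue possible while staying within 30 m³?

2×paper rolls + insulation panels uses 30 of the 30 m³ and totals 9273.
Every other selection either busts 30 m³ or fails to beat 9273.

9273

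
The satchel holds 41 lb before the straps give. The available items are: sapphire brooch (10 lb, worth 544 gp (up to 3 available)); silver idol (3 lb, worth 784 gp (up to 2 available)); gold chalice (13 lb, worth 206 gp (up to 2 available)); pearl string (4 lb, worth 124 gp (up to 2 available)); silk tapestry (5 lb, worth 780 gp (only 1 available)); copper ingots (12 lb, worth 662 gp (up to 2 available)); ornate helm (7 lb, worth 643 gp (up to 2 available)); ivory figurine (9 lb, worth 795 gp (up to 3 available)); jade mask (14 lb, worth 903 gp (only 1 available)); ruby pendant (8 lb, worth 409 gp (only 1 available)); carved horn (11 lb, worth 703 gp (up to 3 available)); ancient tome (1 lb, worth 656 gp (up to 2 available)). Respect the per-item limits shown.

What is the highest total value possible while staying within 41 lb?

6045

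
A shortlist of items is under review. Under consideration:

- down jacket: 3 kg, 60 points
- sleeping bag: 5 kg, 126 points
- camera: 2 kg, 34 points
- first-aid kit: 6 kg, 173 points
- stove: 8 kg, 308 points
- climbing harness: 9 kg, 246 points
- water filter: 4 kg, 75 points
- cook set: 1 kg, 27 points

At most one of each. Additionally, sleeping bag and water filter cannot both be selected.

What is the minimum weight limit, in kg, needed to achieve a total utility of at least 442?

Minimise kg subject to total utility ≥ 442.
first-aid kit + stove: 481 utility at 14 kg.
No combination under 14 kg hits 442.

14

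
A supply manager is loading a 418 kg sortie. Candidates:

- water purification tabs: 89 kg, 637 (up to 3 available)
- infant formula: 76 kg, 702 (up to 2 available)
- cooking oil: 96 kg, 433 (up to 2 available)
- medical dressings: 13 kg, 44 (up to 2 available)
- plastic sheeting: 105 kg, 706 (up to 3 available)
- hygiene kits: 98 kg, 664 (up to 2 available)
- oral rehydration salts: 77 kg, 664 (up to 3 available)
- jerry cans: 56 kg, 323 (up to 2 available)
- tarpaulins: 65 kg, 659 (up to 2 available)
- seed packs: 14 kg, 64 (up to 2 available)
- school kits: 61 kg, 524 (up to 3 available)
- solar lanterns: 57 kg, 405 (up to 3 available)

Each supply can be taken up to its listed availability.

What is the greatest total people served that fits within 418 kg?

By people served per kg: tarpaulins 10.14, infant formula 9.24, oral rehydration salts 8.62 lead.
A density-first pass picks 2×infant formula + oral rehydration salts + 2×tarpaulins + solar lanterns — 3791 at 416 kg.
The 134 kg tied up in oral rehydration salts and solar lanterns is better spent on seed packs + 2×school kits — total rises to 3834 (418 kg).
That's the maximum — no swap from here does better than 3834.

3834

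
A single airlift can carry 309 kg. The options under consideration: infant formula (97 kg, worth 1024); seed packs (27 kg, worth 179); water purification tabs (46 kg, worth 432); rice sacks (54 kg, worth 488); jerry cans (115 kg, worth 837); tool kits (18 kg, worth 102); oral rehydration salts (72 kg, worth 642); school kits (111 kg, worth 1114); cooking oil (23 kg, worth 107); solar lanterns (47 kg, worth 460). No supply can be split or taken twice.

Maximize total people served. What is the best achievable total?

3086

Taking the top-ratio supplies first gives infant formula + water purification tabs + school kits + solar lanterns for 3030 (301 kg).
The 46 kg tied up in water purification tabs is better spent on rice sacks — total rises to 3086 (309 kg).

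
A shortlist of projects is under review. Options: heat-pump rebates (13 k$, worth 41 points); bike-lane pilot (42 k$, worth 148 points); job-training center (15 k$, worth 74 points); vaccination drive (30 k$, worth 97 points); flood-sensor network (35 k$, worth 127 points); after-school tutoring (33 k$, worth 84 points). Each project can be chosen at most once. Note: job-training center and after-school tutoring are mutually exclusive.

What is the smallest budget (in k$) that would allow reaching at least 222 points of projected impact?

57

Need the lightest bundle worth ≥ 222.
Taking bike-lane pilot + job-training center gives 222 (≥ 222) for 57 k$.
Below 57 k$ the best achievable stays under 222.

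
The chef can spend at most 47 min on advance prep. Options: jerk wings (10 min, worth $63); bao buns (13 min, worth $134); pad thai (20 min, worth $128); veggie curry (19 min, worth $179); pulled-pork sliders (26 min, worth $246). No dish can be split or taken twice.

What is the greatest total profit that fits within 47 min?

425

The ratio heuristic lands on bao buns + pulled-pork sliders (380) but leaves 8 min idle.
Replace bao buns with veggie curry: the trade gains 45 net, giving 425 at 45 min.
Next best is bao buns + pulled-pork sliders at 380 (39 min) — short by 45.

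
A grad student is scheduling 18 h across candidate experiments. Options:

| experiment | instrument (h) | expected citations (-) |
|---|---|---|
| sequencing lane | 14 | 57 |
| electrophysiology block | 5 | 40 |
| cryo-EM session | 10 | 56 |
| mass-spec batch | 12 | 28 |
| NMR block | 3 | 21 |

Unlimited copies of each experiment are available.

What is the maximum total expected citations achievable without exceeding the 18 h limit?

The ratio ordering already packs tightly: 3×electrophysiology block + NMR block, 18 h, 141.
No other feasible combination exceeds 141.

141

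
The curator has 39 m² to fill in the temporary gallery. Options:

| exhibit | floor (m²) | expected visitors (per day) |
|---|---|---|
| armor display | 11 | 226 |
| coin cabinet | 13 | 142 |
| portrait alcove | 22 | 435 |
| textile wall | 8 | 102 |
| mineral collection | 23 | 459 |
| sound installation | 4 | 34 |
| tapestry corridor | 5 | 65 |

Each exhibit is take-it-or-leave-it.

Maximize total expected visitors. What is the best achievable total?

Armor display + mineral collection + tapestry corridor uses 39 of the 39 m² and totals 750.

750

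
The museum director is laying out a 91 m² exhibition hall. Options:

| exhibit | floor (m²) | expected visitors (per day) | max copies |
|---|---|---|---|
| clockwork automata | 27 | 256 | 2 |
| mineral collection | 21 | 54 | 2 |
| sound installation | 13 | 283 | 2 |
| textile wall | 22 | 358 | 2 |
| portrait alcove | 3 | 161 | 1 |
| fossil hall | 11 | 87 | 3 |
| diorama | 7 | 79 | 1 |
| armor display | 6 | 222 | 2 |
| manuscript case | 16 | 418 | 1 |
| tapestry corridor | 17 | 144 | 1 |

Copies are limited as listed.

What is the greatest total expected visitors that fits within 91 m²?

2034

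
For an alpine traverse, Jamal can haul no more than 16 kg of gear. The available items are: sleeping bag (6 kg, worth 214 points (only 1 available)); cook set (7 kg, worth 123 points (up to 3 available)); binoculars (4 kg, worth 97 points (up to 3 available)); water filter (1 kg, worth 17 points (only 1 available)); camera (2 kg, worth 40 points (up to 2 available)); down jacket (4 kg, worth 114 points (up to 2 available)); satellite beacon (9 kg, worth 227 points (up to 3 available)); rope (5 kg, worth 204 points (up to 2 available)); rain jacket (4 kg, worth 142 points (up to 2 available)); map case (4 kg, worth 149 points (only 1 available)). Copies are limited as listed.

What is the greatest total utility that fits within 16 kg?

Density check — rope 40.80, map case 37.25, sleeping bag 35.67, rain jacket 35.50 are the best per kg.
Taking the top-ratio items first gives camera + 2×rope + map case for 597 (16 kg).
Replace camera and map case with sleeping bag: the trade gains 25 net, giving 622 at 16 kg.

622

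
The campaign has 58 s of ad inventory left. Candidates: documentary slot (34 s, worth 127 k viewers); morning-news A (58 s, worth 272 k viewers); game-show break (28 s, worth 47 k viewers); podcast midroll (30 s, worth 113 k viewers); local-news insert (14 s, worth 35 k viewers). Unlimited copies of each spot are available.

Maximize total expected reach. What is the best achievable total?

272

Taking morning-news A: 58 s used, 272 in expected reach.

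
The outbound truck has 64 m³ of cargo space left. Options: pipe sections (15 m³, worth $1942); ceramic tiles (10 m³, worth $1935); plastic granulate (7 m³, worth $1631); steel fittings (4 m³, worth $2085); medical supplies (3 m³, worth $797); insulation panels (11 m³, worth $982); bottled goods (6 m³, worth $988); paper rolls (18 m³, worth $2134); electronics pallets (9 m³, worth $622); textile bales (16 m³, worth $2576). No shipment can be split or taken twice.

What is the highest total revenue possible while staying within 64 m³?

Density check — steel fittings 521.25, medical supplies 265.67, plastic granulate 233.00, ceramic tiles 193.50 are the best per m³.
The ratio heuristic lands on pipe sections + ceramic tiles + plastic granulate + steel fittings + medical supplies + bottled goods + textile bales (11954) but leaves 3 m³ idle.
The 15 m³ tied up in pipe sections is better spent on paper rolls — total rises to 12146 (64 m³).
The closest alternative, pipe sections + ceramic tiles + plastic granulate + steel fittings + medical supplies + bottled goods + textile bales, reaches only 11954.

12146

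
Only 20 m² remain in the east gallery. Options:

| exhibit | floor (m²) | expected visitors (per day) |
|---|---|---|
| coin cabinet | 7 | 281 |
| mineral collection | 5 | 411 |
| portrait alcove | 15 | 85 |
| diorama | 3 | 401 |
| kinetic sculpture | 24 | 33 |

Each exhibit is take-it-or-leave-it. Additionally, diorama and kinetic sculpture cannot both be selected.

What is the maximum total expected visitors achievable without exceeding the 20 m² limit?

Density check — diorama 133.67, mineral collection 82.20, coin cabinet 40.14, portrait alcove 5.67 are the best per m².
Coin cabinet + mineral collection + diorama uses 15 of the 20 m² and totals 1093.
Every other selection either busts 20 m² or breaks a pairing rule or fails to beat 1093.

1093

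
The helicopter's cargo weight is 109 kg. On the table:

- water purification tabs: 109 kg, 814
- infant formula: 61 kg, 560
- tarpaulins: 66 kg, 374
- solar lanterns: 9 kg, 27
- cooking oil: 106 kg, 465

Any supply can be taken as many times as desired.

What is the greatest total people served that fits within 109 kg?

814

The ratio heuristic lands on infant formula + 5×solar lanterns (695) but leaves 3 kg idle.
The 106 kg tied up in infant formula and 5×solar lanterns is better spent on water purification tabs — total rises to 814 (109 kg).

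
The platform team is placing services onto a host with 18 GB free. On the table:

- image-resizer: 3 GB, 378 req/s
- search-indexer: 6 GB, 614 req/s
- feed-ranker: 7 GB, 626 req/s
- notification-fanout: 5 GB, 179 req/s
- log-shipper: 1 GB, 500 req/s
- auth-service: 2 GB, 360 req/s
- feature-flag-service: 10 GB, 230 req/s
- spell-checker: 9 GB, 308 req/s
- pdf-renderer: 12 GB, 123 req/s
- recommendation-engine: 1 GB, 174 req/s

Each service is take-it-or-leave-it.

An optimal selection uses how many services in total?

Best achievable throughput is 2292.
For example image-resizer + search-indexer + feed-ranker + log-shipper + recommendation-engine achieves it, using 18 GB.
All optima have 5 services.

5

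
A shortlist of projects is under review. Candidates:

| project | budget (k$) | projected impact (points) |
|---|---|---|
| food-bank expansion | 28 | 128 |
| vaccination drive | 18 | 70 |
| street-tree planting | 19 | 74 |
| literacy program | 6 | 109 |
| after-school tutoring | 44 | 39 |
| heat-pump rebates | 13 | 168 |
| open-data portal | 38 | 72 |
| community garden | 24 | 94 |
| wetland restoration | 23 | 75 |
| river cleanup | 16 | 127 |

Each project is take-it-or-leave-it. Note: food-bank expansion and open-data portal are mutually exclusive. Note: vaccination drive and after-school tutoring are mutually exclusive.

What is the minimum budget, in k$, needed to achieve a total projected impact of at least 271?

19

Look for the lowest-budget combination reaching 271.
literacy program + heat-pump rebates: 277 projected impact at 19 k$.
No combination under 19 k$ hits 271.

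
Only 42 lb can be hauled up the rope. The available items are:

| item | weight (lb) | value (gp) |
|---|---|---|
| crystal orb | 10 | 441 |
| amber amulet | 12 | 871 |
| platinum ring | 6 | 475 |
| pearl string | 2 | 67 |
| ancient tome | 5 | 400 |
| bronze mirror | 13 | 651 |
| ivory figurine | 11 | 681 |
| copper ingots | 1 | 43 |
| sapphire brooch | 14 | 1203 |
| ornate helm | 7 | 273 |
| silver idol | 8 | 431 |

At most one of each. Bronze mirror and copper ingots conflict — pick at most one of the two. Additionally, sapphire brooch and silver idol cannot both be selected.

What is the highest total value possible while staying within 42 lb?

A density-first pass picks amber amulet + platinum ring + pearl string + ancient tome + copper ingots + sapphire brooch — 3059 at 40 lb.
The 9 lb tied up in platinum ring and pearl string and copper ingots is better spent on ivory figurine — total rises to 3155 (42 lb).
Next best is amber amulet + platinum ring + pearl string + ancient tome + copper ingots + sapphire brooch at 3059 (40 lb) — short by 96.

3155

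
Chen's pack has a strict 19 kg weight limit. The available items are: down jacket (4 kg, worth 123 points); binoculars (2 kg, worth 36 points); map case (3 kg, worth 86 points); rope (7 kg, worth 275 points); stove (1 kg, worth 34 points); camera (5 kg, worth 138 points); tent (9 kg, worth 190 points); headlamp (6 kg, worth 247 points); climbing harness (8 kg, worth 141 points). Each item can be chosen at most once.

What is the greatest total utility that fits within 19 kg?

694

Greedy by ratio would take down jacket + rope + stove + headlamp: 18 kg used, total 679.
Dropping down jacket frees 4 kg; slotting in camera (5 kg) lifts the total to 694 at 19 kg.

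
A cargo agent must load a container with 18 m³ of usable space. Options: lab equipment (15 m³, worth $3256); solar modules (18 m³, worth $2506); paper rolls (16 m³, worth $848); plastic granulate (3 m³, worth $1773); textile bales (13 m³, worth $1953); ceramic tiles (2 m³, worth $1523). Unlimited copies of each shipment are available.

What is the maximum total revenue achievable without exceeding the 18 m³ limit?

By revenue per m³: ceramic tiles 761.50, plastic granulate 591.00, lab equipment 217.07, textile bales 150.23 lead.
Taking 9×ceramic tiles: 18 m³ used, 13707 in revenue.
Nothing else within 18 m³ beats 13707.

13707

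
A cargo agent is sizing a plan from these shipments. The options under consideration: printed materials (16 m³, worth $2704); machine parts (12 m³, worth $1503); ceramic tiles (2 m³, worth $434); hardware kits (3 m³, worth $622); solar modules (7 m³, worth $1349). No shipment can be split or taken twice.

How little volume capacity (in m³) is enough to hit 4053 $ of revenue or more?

23

Need the lightest bundle worth ≥ 4053.
printed materials + solar modules reaches 4053 using 23 m³.
No combination under 23 m³ hits 4053.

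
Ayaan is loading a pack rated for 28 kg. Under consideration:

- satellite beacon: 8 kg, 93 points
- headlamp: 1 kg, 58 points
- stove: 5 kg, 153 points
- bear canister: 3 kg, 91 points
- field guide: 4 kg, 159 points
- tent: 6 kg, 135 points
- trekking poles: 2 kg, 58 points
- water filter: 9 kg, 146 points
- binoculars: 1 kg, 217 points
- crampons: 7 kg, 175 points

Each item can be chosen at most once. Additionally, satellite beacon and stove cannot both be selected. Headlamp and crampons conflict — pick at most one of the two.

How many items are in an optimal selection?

7

Best achievable utility is 988.
One optimal bundle: stove + bear canister + field guide + tent + trekking poles + binoculars + crampons (28 kg).
All optima have 7 items.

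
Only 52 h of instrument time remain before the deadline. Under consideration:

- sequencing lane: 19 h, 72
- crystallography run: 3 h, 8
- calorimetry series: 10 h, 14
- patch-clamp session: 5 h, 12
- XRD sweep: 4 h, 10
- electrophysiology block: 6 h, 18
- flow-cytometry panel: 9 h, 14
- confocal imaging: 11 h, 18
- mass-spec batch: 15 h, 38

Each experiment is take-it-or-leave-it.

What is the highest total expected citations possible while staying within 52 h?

Ranking by ratio (expected citations/h): sequencing lane 3.79, electrophysiology block 3.00, crystallography run 2.67, mass-spec batch 2.53.
The ratio ordering already packs tightly: sequencing lane + crystallography run + patch-clamp session + XRD sweep + electrophysiology block + mass-spec batch, 52 h, 158.
Every other selection either busts 52 h or fails to beat 158.

158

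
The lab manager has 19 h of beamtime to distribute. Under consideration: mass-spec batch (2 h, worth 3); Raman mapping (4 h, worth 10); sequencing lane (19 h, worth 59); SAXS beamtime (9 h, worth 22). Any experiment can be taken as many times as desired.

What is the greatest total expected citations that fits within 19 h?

By expected citations per h: sequencing lane 3.11, Raman mapping 2.50, SAXS beamtime 2.44 lead.
Best packing: sequencing lane — 19 h, 59 total.
That's the maximum — no swap from here does better than 59.

59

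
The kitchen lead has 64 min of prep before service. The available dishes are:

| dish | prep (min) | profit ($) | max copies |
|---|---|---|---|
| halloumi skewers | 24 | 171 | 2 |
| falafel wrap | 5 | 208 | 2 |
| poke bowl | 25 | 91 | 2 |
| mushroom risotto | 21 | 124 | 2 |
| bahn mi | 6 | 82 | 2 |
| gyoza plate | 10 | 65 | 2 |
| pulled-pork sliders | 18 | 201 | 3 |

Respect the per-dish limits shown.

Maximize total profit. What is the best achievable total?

1019

Greedy by ratio would take 2×falafel wrap + 2×bahn mi + 2×pulled-pork sliders: 58 min used, total 982.
Dropping 2×bahn mi frees 12 min; slotting in pulled-pork sliders (18 min) lifts the total to 1019 at 64 min.
That's the maximum — no swap from here does better than 1019.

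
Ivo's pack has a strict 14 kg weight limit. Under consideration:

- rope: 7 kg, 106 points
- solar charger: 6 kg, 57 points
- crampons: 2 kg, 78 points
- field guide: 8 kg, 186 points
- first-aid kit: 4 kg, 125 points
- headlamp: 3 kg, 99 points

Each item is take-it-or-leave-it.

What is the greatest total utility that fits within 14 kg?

389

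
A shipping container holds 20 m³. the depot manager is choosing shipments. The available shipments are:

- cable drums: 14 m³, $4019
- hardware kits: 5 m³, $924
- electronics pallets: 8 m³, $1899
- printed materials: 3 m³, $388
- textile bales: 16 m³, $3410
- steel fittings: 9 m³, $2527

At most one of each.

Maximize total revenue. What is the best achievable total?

4943

By revenue per m³: cable drums 287.07, steel fittings 280.78, electronics pallets 237.38 lead.
Taking cable drums + hardware kits: 19 m³ used, 4943 in revenue.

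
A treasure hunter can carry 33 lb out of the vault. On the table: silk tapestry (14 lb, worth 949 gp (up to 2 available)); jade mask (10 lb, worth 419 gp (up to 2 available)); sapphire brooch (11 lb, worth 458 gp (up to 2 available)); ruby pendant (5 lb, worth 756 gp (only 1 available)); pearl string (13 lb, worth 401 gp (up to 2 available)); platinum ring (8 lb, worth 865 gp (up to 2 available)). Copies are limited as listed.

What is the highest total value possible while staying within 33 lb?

2944

Ranking by ratio (value/lb): ruby pendant 151.20, platinum ring 108.12, silk tapestry 67.79, jade mask 41.90.
The ratio heuristic lands on jade mask + ruby pendant + 2×platinum ring (2905) but leaves 2 lb idle.
Dropping jade mask frees 10 lb; slotting in sapphire brooch (11 lb) lifts the total to 2944 at 32 lb.
That's the maximum — no swap from here does better than 2944.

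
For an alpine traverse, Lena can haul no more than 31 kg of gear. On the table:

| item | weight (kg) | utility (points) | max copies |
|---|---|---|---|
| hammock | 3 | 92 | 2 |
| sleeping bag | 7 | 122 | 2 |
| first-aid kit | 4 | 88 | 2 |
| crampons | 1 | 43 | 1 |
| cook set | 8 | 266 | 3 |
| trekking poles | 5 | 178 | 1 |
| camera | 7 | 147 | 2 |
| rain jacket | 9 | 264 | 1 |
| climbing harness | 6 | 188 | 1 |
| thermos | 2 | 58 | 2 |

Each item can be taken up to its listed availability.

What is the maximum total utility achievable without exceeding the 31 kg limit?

Taking the top-ratio items first gives crampons + 3×cook set + trekking poles for 1019 (30 kg).
Dropping crampons frees 1 kg; slotting in thermos (2 kg) lifts the total to 1034 at 31 kg.
No other feasible combination exceeds 1034.

1034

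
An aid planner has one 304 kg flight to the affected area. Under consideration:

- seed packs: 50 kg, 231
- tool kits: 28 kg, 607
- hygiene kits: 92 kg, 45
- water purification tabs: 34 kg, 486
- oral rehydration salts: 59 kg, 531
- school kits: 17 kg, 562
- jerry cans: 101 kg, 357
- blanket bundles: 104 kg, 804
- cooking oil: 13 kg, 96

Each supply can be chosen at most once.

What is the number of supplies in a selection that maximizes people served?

6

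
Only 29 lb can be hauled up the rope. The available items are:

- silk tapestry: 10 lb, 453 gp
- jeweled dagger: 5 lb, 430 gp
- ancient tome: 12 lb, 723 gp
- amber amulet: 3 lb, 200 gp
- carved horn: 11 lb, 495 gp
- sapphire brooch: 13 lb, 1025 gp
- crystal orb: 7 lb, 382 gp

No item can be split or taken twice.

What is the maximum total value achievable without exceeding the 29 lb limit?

2037

The ratio ordering already packs tightly: jeweled dagger + amber amulet + sapphire brooch + crystal orb, 28 lb, 2037.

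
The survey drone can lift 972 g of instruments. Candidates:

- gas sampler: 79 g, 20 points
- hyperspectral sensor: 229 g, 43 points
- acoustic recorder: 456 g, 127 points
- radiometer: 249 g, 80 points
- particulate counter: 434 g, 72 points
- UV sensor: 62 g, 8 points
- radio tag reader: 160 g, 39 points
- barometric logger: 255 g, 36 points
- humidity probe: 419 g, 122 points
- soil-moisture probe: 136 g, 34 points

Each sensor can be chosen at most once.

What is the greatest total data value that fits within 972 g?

275

Taking the top-ratio sensors first gives gas sampler + radiometer + UV sensor + humidity probe + soil-moisture probe for 264 (945 g).
The 141 g tied up in gas sampler and UV sensor is better spent on radio tag reader — total rises to 275 (964 g).
Runner-up gas sampler + acoustic recorder + humidity probe tops out at 269.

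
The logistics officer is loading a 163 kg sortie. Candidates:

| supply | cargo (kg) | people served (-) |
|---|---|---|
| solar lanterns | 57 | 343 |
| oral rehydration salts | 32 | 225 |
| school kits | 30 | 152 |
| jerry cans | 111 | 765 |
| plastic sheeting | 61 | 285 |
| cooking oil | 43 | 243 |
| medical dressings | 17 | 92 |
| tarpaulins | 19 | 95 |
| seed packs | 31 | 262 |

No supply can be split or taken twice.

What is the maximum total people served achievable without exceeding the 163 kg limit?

By people served per kg: seed packs 8.45, oral rehydration salts 7.03, jerry cans 6.89, solar lanterns 6.02 lead.
Taking the top-ratio supplies first gives solar lanterns + oral rehydration salts + cooking oil + seed packs for 1073 (163 kg).
But jerry cans + tarpaulins + seed packs fits in 161 kg and reaches 1122.
Runner-up jerry cans + medical dressings + seed packs tops out at 1119.

1122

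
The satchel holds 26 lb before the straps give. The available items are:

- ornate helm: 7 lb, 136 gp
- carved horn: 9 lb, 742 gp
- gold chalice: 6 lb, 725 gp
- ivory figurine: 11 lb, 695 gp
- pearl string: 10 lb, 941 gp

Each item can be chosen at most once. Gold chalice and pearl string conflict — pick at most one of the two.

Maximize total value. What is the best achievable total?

2162

Ranking by ratio (value/lb): gold chalice 120.83, pearl string 94.10, carved horn 82.44.
Carved horn + gold chalice + ivory figurine uses 26 of the 26 lb and totals 2162.
Every other selection either busts 26 lb or breaks a pairing rule or fails to beat 2162.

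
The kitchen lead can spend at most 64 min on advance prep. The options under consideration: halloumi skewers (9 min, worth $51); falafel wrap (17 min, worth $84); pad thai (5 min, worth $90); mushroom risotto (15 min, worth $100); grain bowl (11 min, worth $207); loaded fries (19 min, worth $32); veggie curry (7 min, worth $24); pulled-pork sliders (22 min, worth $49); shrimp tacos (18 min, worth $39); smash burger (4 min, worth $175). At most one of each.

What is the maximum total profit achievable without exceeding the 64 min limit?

707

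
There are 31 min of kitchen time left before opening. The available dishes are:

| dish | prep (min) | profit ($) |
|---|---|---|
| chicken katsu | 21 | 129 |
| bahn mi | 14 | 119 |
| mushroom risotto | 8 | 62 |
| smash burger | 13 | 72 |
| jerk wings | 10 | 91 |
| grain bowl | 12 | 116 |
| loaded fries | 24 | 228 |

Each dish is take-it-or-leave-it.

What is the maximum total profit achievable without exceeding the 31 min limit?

The ratio ordering already packs tightly: mushroom risotto + jerk wings + grain bowl, 30 min, 269.
That's the maximum — no swap from here does better than 269.

269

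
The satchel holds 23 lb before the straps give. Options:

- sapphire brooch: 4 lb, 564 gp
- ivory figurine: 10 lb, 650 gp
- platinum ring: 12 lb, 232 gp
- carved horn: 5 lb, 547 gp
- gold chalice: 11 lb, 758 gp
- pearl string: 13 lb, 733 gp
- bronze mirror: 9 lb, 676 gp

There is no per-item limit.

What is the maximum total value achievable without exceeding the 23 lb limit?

2820

Taking 5×sapphire brooch: 20 lb used, 2820 in value.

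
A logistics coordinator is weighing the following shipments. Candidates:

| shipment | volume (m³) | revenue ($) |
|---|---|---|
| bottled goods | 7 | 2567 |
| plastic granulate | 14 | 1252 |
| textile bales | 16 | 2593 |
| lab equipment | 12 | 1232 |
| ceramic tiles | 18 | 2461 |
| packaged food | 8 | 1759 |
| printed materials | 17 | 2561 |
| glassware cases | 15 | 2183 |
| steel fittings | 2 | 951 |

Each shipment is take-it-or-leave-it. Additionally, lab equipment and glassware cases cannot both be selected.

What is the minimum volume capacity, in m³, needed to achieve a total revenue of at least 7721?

33

Look for the lowest-volume combination reaching 7721.
bottled goods + textile bales + packaged food + steel fittings reaches 7870 using 33 m³.
No combination under 33 m³ hits 7721.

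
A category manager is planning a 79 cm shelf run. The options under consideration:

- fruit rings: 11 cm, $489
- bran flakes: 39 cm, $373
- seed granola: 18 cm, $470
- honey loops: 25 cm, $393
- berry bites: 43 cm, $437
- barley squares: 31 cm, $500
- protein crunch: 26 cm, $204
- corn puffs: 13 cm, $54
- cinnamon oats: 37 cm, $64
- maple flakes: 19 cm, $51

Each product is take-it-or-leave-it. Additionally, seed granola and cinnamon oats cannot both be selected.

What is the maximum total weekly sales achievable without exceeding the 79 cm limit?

1513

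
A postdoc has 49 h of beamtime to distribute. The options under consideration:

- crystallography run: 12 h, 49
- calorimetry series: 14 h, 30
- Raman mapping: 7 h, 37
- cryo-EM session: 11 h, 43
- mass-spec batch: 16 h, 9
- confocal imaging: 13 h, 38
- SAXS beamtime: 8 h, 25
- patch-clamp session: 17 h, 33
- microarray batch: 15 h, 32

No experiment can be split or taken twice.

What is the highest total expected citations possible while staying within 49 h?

167

Filling by ratio: crystallography run + Raman mapping + cryo-EM session + SAXS beamtime for 154, with 11 h left unused.
Dropping SAXS beamtime frees 8 h; slotting in confocal imaging (13 h) lifts the total to 167 at 43 h.
The closest alternative, crystallography run + Raman mapping + cryo-EM session + patch-clamp session, reaches only 162.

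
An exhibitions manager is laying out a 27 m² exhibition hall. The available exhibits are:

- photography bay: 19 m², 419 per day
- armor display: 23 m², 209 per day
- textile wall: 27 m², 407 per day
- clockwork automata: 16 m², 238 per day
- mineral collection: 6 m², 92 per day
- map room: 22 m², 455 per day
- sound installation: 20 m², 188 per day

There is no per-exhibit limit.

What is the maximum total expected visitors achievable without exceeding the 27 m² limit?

511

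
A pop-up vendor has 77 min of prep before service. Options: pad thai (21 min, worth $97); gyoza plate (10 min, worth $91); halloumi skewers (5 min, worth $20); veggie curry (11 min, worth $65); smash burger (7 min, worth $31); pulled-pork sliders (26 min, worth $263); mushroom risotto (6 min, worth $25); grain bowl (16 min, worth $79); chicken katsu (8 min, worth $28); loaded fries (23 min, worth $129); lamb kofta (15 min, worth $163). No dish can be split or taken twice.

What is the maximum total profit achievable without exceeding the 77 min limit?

646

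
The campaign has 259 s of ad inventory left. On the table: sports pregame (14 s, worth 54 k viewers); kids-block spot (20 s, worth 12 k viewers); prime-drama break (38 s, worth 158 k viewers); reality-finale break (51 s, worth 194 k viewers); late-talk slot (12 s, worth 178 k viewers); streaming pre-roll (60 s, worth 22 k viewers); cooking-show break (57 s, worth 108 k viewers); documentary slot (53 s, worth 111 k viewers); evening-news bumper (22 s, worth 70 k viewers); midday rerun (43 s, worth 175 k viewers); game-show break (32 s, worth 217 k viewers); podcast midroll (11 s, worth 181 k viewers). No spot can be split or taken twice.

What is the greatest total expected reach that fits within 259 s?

By expected reach per s: podcast midroll 16.45, late-talk slot 14.83, game-show break 6.78 lead.
Taking the top-ratio spots first gives sports pregame + kids-block spot + prime-drama break + reality-finale break + late-talk slot + evening-news bumper + midday rerun + game-show break + podcast midroll for 1239 (243 s).
Replace kids-block spot and evening-news bumper with documentary slot: the trade gains 29 net, giving 1268 at 254 s.
The spare 5 s is too small for any remaining spot, and no exchange beats 1268.

1268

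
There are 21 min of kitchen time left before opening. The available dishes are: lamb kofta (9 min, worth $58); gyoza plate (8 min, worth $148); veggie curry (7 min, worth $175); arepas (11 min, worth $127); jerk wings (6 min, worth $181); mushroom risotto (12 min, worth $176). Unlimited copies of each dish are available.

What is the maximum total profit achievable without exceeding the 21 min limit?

Density check — jerk wings 30.17, veggie curry 25.00, gyoza plate 18.50 are the best per min.
The ratio ordering already packs tightly: 3×jerk wings, 18 min, 543.
That's the maximum — no swap from here does better than 543.

543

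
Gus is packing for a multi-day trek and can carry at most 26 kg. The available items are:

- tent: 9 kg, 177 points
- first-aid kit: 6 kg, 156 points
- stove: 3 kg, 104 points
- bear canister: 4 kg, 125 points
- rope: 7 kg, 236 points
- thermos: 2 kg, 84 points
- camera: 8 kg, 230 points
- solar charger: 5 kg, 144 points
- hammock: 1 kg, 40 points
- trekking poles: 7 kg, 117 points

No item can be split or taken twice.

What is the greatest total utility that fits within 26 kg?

Greedy by ratio would take stove + bear canister + rope + thermos + solar charger + hammock: 22 kg used, total 733.
The 4 kg tied up in bear canister is better spent on camera — total rises to 838 (26 kg).

838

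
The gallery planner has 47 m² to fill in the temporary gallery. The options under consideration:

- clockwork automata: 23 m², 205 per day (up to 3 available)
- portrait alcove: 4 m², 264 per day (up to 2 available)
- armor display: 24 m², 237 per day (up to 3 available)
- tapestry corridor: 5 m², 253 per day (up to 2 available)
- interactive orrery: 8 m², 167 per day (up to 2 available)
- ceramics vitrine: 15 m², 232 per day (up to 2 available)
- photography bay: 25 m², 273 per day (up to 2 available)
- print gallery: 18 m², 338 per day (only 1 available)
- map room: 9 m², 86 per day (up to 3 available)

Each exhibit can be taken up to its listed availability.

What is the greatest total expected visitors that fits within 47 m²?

1539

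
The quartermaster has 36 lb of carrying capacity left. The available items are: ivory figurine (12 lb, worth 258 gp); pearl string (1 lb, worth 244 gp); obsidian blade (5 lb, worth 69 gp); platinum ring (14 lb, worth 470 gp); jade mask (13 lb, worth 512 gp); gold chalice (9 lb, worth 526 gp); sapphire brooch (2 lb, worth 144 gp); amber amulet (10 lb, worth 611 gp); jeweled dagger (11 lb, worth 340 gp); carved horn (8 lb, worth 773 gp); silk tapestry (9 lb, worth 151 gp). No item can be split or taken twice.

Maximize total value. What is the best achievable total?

2367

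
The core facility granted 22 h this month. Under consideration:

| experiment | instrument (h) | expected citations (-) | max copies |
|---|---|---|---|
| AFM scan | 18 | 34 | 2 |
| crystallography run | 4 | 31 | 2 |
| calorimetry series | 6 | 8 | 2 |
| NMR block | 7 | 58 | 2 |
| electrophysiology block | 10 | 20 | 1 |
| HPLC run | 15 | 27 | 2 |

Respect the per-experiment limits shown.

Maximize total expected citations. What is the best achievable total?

178

2×crystallography run + 2×NMR block uses 22 of the 22 h and totals 178.
No other feasible combination exceeds 178.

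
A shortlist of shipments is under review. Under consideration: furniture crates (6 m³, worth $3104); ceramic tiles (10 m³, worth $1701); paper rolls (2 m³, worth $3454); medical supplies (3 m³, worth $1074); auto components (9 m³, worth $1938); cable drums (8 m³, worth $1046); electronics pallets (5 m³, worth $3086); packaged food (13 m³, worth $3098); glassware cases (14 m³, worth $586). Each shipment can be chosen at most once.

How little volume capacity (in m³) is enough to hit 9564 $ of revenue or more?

Need the lightest bundle worth ≥ 9564.
furniture crates + paper rolls + electronics pallets: 9644 revenue at 13 m³.
No combination under 13 m³ hits 9564.

13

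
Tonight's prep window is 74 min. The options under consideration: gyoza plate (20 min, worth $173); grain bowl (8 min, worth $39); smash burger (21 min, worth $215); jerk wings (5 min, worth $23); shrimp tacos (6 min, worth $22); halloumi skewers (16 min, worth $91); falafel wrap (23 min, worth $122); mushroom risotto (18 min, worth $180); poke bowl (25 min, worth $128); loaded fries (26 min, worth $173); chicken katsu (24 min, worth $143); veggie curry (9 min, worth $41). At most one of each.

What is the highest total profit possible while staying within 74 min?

632

The ratio heuristic lands on gyoza plate + grain bowl + smash burger + jerk wings + mushroom risotto (630) but leaves 2 min idle.
Dropping grain bowl frees 8 min; slotting in veggie curry (9 min) lifts the total to 632 at 73 min.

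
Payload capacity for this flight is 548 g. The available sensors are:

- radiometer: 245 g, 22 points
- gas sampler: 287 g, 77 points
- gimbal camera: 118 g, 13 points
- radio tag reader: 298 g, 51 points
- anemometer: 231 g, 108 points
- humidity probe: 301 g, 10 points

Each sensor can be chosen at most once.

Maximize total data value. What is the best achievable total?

By data value per g: anemometer 0.47, gas sampler 0.27, radio tag reader 0.17, gimbal camera 0.11 lead.
The ratio ordering already packs tightly: gas sampler + anemometer, 518 g, 185.

185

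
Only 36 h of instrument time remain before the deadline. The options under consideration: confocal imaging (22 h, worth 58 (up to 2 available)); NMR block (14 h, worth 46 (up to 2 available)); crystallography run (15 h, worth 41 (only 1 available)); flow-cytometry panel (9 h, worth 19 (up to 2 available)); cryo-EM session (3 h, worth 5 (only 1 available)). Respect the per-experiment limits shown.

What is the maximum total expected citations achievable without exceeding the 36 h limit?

104

The ratio heuristic lands on 2×NMR block + cryo-EM session (97) but leaves 5 h idle.
Replace NMR block and cryo-EM session with confocal imaging: the trade gains 7 net, giving 104 at 36 h.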